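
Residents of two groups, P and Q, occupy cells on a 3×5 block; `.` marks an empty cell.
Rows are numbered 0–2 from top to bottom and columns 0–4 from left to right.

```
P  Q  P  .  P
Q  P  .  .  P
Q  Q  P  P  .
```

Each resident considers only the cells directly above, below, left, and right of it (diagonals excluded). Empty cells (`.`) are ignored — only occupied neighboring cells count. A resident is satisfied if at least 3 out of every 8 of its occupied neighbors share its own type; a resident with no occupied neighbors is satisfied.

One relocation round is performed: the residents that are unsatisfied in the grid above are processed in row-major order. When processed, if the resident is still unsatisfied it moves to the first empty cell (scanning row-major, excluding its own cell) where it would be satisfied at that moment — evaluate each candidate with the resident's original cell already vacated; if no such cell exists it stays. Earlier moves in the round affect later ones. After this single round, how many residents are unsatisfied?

0

Initially unsatisfied (in order): (0,0), (0,1), (0,2), (1,0), (1,1), (2,1).
  (0,0) → (0,3).
  (0,1) → (0,0).
  (0,2): now satisfied by earlier moves; stays.
  (1,0): now satisfied by earlier moves; stays.
  (1,1) → (0,1).
  (2,1): now satisfied by earlier moves; stays.
Resulting grid:
Q P P P P
Q . . . P
Q Q P P .
All satisfied now.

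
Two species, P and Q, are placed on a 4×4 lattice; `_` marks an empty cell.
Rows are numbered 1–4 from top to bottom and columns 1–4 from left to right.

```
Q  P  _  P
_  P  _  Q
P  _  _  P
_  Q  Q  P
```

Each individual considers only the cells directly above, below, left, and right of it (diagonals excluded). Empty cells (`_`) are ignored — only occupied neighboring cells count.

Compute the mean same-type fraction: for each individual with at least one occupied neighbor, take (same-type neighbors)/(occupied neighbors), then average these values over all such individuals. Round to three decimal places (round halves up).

Row 1: (1,1)Q 0/1 · (1,2)P 1/2 · (1,4)P 0/1
Row 2: (2,2)P 1/1 · (2,4)Q 0/2
Row 3: (3,1)P — no occupied neighbors · (3,4)P 1/2
Row 4: (4,2)Q 1/1 · (4,3)Q 1/2 · (4,4)P 1/2
Sum over 9 individuals: 0/1 + 1/2 + 0/1 + 1/1 + 0/2 + 1/2 + 1/1 + 1/2 + 1/2 = 4; mean = 4 ÷ 9 = 4/9 = 0.444444… → 0.444.

0.444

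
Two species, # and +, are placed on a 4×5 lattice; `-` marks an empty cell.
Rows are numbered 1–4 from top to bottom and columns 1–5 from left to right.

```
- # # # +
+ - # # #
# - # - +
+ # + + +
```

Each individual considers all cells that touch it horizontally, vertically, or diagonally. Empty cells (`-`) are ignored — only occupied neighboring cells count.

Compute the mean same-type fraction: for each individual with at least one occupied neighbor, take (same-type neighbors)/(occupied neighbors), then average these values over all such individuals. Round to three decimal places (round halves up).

0.544

(1,2)# 2/3
(1,3)# 4/4
(1,4)# 4/5
(1,5)+ 0/3
(2,1)+ 0/2
(2,3)# 5/5
(2,4)# 5/7
(2,5)# 2/4
(3,1)# 1/3
(3,3)# 3/5
(3,5)+ 2/4
(4,1)+ 0/2
(4,2)# 2/4
(4,3)+ 1/3
(4,4)+ 3/4
(4,5)+ 2/2
Sum over 16 individuals: 2/3 + 4/4 + 4/5 + 0/3 + 0/2 + 5/5 + 5/7 + 2/4 + 1/3 + 3/5 + 2/4 + 0/2 + 2/4 + 1/3 + 3/4 + 2/2 = 3653/420; mean = 3653/420 ÷ 16 = 3653/6720 = 0.543601… → 0.544.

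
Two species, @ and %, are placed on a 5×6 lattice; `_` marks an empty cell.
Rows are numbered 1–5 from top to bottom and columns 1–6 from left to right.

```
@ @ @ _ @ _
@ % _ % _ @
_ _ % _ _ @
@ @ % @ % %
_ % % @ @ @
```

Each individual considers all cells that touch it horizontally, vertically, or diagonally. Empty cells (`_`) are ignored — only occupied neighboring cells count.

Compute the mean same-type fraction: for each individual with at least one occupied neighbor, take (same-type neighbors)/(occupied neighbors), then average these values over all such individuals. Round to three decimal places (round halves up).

Row 1: (1,1)@ 2/3 · (1,2)@ 3/4 · (1,3)@ 1/3 · (1,5)@ 1/2
Row 2: (2,1)@ 2/3 · (2,2)% 1/5 · (2,4)% 1/3 · (2,6)@ 2/2
Row 3: (3,3)% 3/5 · (3,6)@ 1/3
Row 4: (4,1)@ 1/2 · (4,2)@ 1/5 · (4,3)% 3/6 · (4,4)@ 2/6 · (4,5)% 1/6 · (4,6)% 1/4
Row 5: (5,2)% 2/4 · (5,3)% 2/5 · (5,4)@ 2/5 · (5,5)@ 3/5 · (5,6)@ 1/3
Sum over 21 individuals: 2/3 + 3/4 + 1/3 + 1/2 + 2/3 + 1/5 + 1/3 + 2/2 + 3/5 + 1/3 + 1/2 + 1/5 + 3/6 + 2/6 + 1/6 + 1/4 + 2/4 + 2/5 + 2/5 + 3/5 + 1/3 = 287/30; mean = 287/30 ÷ 21 = 41/90 = 0.455555… → 0.456.

0.456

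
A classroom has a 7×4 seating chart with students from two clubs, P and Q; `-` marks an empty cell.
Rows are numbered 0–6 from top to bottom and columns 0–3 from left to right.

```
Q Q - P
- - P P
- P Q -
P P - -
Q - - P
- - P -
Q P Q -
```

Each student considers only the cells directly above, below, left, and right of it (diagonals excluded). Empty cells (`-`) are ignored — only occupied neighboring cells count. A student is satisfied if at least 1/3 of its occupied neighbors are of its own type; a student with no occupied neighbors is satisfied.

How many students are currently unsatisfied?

6

(0,0)Q 1/1 satisfied
(0,1)Q 1/1 satisfied
(0,3)P 1/1 satisfied
(1,2)P 1/2 satisfied
(1,3)P 2/2 satisfied
(2,1)P 1/2 satisfied
(2,2)Q 0/2 not
(3,0)P 1/2 satisfied
(3,1)P 2/2 satisfied
(4,0)Q 0/1 not
(4,3)P 0/0 satisfied
(5,2)P 0/1 not
(6,0)Q 0/1 not
(6,1)P 0/2 not
(6,2)Q 0/2 not
Unsatisfied: (2,2), (4,0), (5,2), (6,0), (6,1), (6,2) — 6 in total.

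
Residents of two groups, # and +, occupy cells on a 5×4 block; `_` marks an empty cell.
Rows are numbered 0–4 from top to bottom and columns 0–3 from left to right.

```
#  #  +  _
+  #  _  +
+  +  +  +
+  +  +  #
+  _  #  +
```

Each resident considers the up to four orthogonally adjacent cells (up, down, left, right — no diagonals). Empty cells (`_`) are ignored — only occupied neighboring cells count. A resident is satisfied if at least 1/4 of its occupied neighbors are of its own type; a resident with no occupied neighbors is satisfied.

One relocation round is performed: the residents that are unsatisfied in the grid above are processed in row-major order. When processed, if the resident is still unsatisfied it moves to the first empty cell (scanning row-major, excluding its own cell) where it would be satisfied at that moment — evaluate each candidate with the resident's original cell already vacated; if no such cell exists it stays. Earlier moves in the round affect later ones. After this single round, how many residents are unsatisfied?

0

Initially unsatisfied (in order): (0,2), (3,3), (4,2), (4,3).
  (0,2) → (0,3).
  (3,3) → (0,2).
  (4,2) → (1,2).
  (4,3): now satisfied by earlier moves; stays.
Resulting grid:
# # # +
+ # # +
+ + + +
+ + + _
+ _ _ +
All satisfied now.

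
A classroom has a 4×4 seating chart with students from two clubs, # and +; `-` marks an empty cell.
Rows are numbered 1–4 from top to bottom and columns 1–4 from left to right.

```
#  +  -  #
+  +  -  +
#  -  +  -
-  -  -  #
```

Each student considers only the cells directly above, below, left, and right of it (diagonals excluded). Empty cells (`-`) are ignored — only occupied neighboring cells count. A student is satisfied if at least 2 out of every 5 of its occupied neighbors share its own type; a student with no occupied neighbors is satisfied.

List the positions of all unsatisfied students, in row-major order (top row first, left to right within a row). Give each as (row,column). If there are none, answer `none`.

Row 1: (1,1)# 0/2 ✗ · (1,2)+ 1/2 ✓ · (1,4)# 0/1 ✗
Row 2: (2,1)+ 1/3 ✗ · (2,2)+ 2/2 ✓ · (2,4)+ 0/1 ✗
Row 3: (3,1)# 0/1 ✗ · (3,3)+ 0/0 ✓
Row 4: (4,4)# 0/0 ✓

(1,1), (1,4), (2,1), (2,4), (3,1)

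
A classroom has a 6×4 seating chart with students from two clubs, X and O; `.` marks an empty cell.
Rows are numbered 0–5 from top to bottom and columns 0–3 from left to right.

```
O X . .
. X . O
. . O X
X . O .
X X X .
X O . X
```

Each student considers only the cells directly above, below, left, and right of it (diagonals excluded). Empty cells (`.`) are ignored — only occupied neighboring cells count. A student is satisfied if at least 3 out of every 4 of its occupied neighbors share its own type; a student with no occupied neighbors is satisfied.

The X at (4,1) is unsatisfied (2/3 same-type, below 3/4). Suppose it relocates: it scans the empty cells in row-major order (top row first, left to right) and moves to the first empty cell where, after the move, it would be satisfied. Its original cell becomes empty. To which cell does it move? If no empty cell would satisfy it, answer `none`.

(0,2)

Vacating (4,1). Empty cells in order:
  (0,2): 1/1 same-type → satisfied — stop here.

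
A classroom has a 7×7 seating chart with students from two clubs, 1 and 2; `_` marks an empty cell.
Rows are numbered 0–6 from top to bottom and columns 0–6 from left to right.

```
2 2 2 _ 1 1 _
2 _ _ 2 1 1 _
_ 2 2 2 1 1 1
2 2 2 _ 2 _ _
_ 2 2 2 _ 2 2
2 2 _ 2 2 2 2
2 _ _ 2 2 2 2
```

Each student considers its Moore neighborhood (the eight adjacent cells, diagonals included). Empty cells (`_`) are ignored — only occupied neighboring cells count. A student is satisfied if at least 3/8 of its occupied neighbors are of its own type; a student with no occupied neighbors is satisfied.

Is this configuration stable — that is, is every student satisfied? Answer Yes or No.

Yes

Row 0: (0,0)2 2/2 ✓ · (0,1)2 3/3 ✓ · (0,2)2 2/2 ✓ · (0,4)1 3/4 ✓ · (0,5)1 3/3 ✓
Row 1: (1,0)2 3/3 ✓ · (1,3)2 3/6 ✓ · (1,4)1 5/7 ✓ · (1,5)1 6/6 ✓
Row 2: (2,1)2 5/5 ✓ · (2,2)2 5/5 ✓ · (2,3)2 4/6 ✓ · (2,4)1 3/6 ✓ · (2,5)1 4/5 ✓ · (2,6)1 2/2 ✓
Row 3: (3,0)2 3/3 ✓ · (3,1)2 6/6 ✓ · (3,2)2 7/7 ✓ · (3,4)2 3/5 ✓
Row 4: (4,1)2 6/6 ✓ · (4,2)2 6/6 ✓ · (4,3)2 5/5 ✓ · (4,5)2 5/5 ✓ · (4,6)2 3/3 ✓
Row 5: (5,0)2 3/3 ✓ · (5,1)2 4/4 ✓ · (5,3)2 5/5 ✓ · (5,4)2 7/7 ✓ · (5,5)2 7/7 ✓ · (5,6)2 5/5 ✓
Row 6: (6,0)2 2/2 ✓ · (6,3)2 3/3 ✓ · (6,4)2 5/5 ✓ · (6,5)2 5/5 ✓ · (6,6)2 3/3 ✓
All meet the threshold, so the configuration is stable.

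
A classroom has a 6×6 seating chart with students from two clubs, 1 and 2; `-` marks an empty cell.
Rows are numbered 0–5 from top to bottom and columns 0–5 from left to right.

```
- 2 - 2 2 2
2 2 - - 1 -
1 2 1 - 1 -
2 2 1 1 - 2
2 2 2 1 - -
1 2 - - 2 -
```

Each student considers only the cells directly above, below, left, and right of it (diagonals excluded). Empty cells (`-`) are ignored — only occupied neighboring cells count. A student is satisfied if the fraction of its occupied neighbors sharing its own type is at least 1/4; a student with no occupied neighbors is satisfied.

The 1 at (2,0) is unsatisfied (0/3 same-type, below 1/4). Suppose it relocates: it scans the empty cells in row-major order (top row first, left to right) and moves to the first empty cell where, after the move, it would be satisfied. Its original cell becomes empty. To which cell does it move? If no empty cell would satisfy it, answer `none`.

Vacating (2,0). Empty cells in order:
  (0,0): 0/2 same-type → still unsatisfied.
  (0,2): 0/2 same-type → still unsatisfied.
  (1,2): 1/2 same-type → satisfied — stop here.

(1,2)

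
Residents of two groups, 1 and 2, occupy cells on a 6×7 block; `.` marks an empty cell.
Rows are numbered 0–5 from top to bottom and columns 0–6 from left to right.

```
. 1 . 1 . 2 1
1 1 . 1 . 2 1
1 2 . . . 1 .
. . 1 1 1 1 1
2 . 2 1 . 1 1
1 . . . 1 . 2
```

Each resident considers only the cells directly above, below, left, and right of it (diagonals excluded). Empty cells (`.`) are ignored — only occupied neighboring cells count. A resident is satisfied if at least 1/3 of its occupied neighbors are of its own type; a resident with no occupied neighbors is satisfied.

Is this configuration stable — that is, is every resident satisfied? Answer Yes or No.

Row 0: (0,1)1 1/1 satisfied · (0,3)1 1/1 satisfied · (0,5)2 1/2 satisfied · (0,6)1 1/2 satisfied
Row 1: (1,0)1 2/2 satisfied · (1,1)1 2/3 satisfied · (1,3)1 1/1 satisfied · (1,5)2 1/3 satisfied · (1,6)1 1/2 satisfied
Row 2: (2,0)1 1/2 satisfied · (2,1)2 0/2 not · (2,5)1 1/2 satisfied
Row 3: (3,2)1 1/2 satisfied · (3,3)1 3/3 satisfied · (3,4)1 2/2 satisfied · (3,5)1 4/4 satisfied · (3,6)1 2/2 satisfied
Row 4: (4,0)2 0/1 not · (4,2)2 0/2 not · (4,3)1 1/2 satisfied · (4,5)1 2/2 satisfied · (4,6)1 2/3 satisfied
Row 5: (5,0)1 0/1 not · (5,4)1 0/0 satisfied · (5,6)2 0/1 not
For instance (2,1) has only 0/2 same-type neighbors, below 1/3.

No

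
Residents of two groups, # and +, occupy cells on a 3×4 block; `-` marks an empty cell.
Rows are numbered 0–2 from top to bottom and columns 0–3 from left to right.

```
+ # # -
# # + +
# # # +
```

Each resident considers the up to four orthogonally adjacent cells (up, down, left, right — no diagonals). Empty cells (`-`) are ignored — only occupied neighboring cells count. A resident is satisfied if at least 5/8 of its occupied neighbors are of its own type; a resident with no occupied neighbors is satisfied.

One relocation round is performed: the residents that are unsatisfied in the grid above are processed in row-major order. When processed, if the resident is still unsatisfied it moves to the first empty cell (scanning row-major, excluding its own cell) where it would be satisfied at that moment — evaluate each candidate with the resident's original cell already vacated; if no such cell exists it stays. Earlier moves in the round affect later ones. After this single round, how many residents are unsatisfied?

Initially unsatisfied (in order): (0,0), (0,2), (1,2), (2,2), (2,3).
  (0,0): no empty cell satisfies it; stays.
  (0,2): no empty cell satisfies it; stays.
  (1,2): no empty cell satisfies it; stays.
  (2,2): no empty cell satisfies it; stays.
  (2,3): no empty cell satisfies it; stays.
Resulting grid:
+ # # -
# # + +
# # # +
Unsatisfied now: (0,0), (0,2), (1,2), (2,2), (2,3).

5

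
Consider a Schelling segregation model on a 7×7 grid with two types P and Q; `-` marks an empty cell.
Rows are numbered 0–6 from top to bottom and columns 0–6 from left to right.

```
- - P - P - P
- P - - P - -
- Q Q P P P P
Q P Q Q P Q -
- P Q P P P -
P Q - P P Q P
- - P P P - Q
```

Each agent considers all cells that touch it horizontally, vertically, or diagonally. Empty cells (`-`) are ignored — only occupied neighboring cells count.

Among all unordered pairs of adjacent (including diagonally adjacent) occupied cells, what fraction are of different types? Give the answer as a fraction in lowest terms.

Scan each occupied cell's neighbors to the right and below (and the two forward diagonals) so each pair is counted once.
From row 0: 0 unlike of 2 pairs (running 0/2).
From row 1: 2 unlike of 5 pairs (running 2/7).
From row 2: 9 unlike of 20 pairs (running 11/27).
From row 3: 12 unlike of 19 pairs (running 23/46).
From row 4: 6 unlike of 16 pairs (running 29/62).
From row 5: 6 unlike of 13 pairs (running 35/75).
From row 6: 0 unlike of 2 pairs (running 35/77).
Total adjacent occupied pairs: 77; unlike-type pairs: 35.
35/77 reduces to 5/11.

5/11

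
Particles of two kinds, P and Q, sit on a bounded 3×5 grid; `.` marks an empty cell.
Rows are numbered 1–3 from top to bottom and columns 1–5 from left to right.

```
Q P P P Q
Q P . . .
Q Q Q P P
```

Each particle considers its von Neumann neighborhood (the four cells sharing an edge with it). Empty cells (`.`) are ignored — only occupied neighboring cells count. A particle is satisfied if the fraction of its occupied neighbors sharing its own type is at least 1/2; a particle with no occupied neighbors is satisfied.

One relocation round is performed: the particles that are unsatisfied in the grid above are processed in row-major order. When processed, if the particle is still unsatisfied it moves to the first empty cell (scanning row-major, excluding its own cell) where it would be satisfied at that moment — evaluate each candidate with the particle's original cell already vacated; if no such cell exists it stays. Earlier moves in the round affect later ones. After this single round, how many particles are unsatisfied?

Initially unsatisfied (in order): (1,5), (2,2).
  (1,5): no empty cell satisfies it; stays.
  (2,2) → (2,3).
Resulting grid:
Q P P P Q
Q . P . .
Q Q Q P P
Unsatisfied now: (1,5), (3,3).

2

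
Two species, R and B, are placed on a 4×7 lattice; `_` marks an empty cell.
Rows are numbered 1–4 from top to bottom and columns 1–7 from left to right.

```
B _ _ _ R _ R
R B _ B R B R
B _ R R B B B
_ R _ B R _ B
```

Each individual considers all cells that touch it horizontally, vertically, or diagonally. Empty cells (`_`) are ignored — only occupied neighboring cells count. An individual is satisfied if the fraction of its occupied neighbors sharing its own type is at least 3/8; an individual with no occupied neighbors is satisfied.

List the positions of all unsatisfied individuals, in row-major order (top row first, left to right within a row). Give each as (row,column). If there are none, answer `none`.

(1,5), (2,1), (2,4), (2,5), (2,7), (3,1), (4,4), (4,5)

Row 1: (1,1)B 1/2 ✓ · (1,5)R 1/3 ✗ · (1,7)R 1/2 ✓
Row 2: (2,1)R 0/3 ✗ · (2,2)B 2/4 ✓ · (2,4)B 1/5 ✗ · (2,5)R 2/6 ✗ · (2,6)B 3/7 ✓ · (2,7)R 1/4 ✗
Row 3: (3,1)B 1/3 ✗ · (3,3)R 2/5 ✓ · (3,4)R 3/6 ✓ · (3,5)B 4/7 ✓ · (3,6)B 4/7 ✓ · (3,7)B 3/4 ✓
Row 4: (4,2)R 1/2 ✓ · (4,4)B 1/4 ✗ · (4,5)R 1/4 ✗ · (4,7)B 2/2 ✓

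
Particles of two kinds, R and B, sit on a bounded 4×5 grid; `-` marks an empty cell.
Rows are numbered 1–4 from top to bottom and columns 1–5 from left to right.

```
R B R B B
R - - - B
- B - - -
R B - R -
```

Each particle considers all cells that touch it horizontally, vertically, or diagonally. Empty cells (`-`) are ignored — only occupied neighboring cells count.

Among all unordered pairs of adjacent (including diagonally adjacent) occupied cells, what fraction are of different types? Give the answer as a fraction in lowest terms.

7/12

Scan each occupied cell's neighbors to the right and below (and the two forward diagonals) so each pair is counted once.
From row 1: 4 unlike of 8 pairs (running 4/8).
From row 2: 1 unlike of 1 pairs (running 5/9).
From row 3: 1 unlike of 2 pairs (running 6/11).
From row 4: 1 unlike of 1 pairs (running 7/12).
Total adjacent occupied pairs: 12; unlike-type pairs: 7.
7/12 is already in lowest terms.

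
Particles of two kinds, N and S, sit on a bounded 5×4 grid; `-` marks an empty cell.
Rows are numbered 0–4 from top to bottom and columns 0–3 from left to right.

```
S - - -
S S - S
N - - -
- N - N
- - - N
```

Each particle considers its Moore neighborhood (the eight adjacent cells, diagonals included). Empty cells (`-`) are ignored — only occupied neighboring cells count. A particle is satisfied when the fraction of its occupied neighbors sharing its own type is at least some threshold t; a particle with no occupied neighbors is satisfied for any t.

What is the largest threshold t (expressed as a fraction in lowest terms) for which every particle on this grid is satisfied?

(0,0)S 2/2
(1,0)S 2/3
(1,1)S 2/3
(1,3)S — no occupied neighbors
(2,0)N 1/3
(3,1)N 1/1
(3,3)N 1/1
(4,3)N 1/1
The smallest same-type fraction is 1/3 at (2,0), which reduces to 1/3. Any threshold above that leaves this particle unsatisfied.

1/3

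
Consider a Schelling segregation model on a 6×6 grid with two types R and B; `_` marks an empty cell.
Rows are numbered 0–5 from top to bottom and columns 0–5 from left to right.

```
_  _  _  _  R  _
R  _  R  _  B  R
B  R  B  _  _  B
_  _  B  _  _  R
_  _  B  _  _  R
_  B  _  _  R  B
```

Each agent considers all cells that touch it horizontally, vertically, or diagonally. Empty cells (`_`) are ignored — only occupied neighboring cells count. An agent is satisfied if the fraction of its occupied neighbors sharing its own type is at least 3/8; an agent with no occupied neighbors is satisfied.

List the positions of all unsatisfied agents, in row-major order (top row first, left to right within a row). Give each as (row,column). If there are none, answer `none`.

Row 0: (0,4)R 1/2 satisfied
Row 1: (1,0)R 1/2 satisfied · (1,2)R 1/2 satisfied · (1,4)B 1/3 not · (1,5)R 1/3 not
Row 2: (2,0)B 0/2 not · (2,1)R 2/5 satisfied · (2,2)B 1/3 not · (2,5)B 1/3 not
Row 3: (3,2)B 2/3 satisfied · (3,5)R 1/2 satisfied
Row 4: (4,2)B 2/2 satisfied · (4,5)R 2/3 satisfied
Row 5: (5,1)B 1/1 satisfied · (5,4)R 1/2 satisfied · (5,5)B 0/2 not

(1,4), (1,5), (2,0), (2,2), (2,5), (5,5)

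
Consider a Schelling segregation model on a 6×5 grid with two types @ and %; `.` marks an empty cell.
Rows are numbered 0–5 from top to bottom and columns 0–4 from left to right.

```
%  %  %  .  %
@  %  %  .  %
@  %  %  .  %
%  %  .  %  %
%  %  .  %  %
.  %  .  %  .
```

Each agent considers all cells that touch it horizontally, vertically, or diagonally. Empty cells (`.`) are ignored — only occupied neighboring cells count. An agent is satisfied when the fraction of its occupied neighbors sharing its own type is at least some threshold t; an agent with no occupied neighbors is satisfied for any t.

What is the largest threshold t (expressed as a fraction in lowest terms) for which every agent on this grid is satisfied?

Row 0: (0,0)% 2/3 · (0,1)% 4/5 · (0,2)% 3/3 · (0,4)% 1/1
Row 1: (1,0)@ 1/5 · (1,1)% 6/8 · (1,2)% 5/5 · (1,4)% 2/2
Row 2: (2,0)@ 1/5 · (2,1)% 5/7 · (2,2)% 5/5 · (2,4)% 3/3
Row 3: (3,0)% 4/5 · (3,1)% 5/6 · (3,3)% 5/5 · (3,4)% 4/4
Row 4: (4,0)% 4/4 · (4,1)% 4/4 · (4,3)% 4/4 · (4,4)% 4/4
Row 5: (5,1)% 2/2 · (5,3)% 2/2
The smallest same-type fraction is 1/5 at (1,0), which reduces to 1/5. Any threshold above that leaves this agent unsatisfied.

1/5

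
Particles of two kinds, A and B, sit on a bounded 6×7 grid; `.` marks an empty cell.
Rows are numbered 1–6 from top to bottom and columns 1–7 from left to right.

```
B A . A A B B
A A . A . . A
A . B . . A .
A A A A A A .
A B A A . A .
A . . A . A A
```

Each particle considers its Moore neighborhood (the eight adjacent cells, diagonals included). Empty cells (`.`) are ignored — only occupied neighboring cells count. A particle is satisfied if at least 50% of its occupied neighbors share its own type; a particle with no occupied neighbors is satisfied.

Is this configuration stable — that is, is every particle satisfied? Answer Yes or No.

No

Row 1: (1,1)B 0/3 ✗ · (1,2)A 2/3 ✓ · (1,4)A 2/2 ✓ · (1,5)A 2/3 ✓ · (1,6)B 1/3 ✗ · (1,7)B 1/2 ✓
Row 2: (2,1)A 3/4 ✓ · (2,2)A 3/5 ✓ · (2,4)A 2/3 ✓ · (2,7)A 1/3 ✗
Row 3: (3,1)A 4/4 ✓ · (3,3)B 0/5 ✗ · (3,6)A 3/3 ✓
Row 4: (4,1)A 3/4 ✓ · (4,2)A 5/7 ✓ · (4,3)A 4/6 ✓ · (4,4)A 4/5 ✓ · (4,5)A 5/5 ✓ · (4,6)A 3/3 ✓
Row 5: (5,1)A 3/4 ✓ · (5,2)B 0/6 ✗ · (5,3)A 5/6 ✓ · (5,4)A 5/5 ✓ · (5,6)A 4/4 ✓
Row 6: (6,1)A 1/2 ✓ · (6,4)A 2/2 ✓ · (6,6)A 2/2 ✓ · (6,7)A 2/2 ✓
For instance (1,1) has only 0/3 same-type neighbors, below 1/2.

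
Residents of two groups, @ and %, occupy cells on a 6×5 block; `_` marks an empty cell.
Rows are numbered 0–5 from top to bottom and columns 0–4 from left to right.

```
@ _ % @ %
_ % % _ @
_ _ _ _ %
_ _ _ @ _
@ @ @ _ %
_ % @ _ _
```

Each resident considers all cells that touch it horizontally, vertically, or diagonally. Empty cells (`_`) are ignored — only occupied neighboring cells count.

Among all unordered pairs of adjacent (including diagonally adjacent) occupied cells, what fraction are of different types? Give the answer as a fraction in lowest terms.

4/7

Scan each occupied cell's neighbors to the right and below (and the two forward diagonals) so each pair is counted once.
From row 0: 5 unlike of 8 pairs (running 5/8).
From row 1: 1 unlike of 2 pairs (running 6/10).
From row 2: 1 unlike of 1 pairs (running 7/11).
From row 3: 1 unlike of 2 pairs (running 8/13).
From row 4: 3 unlike of 7 pairs (running 11/20).
From row 5: 1 unlike of 1 pairs (running 12/21).
Total adjacent occupied pairs: 21; unlike-type pairs: 12.
12/21 reduces to 4/7.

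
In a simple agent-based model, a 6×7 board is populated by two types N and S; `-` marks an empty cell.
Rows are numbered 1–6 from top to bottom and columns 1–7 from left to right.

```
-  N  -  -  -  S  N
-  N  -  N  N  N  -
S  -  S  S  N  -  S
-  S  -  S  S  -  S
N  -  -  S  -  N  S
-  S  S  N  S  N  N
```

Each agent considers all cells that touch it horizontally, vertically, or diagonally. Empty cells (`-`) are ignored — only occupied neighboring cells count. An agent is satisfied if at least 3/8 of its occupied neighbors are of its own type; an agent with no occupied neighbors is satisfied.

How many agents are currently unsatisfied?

7

(1,2)N 1/1 ✓
(1,6)S 0/3 ✗
(1,7)N 1/2 ✓
(2,2)N 1/3 ✗
(2,4)N 2/4 ✓
(2,5)N 3/5 ✓
(2,6)N 3/5 ✓
(3,1)S 1/2 ✓
(3,3)S 3/5 ✓
(3,4)S 3/6 ✓
(3,5)N 3/6 ✓
(3,7)S 1/2 ✓
(4,2)S 2/3 ✓
(4,4)S 4/5 ✓
(4,5)S 3/5 ✓
(4,7)S 2/3 ✓
(5,1)N 0/2 ✗
(5,4)S 4/5 ✓
(5,6)N 2/6 ✗
(5,7)S 1/4 ✗
(6,2)S 1/2 ✓
(6,3)S 2/3 ✓
(6,4)N 0/3 ✗
(6,5)S 1/4 ✗
(6,6)N 2/4 ✓
(6,7)N 2/3 ✓
Unsatisfied: (1,6), (2,2), (5,1), (5,6), (5,7), (6,4), (6,5) — 7 in total.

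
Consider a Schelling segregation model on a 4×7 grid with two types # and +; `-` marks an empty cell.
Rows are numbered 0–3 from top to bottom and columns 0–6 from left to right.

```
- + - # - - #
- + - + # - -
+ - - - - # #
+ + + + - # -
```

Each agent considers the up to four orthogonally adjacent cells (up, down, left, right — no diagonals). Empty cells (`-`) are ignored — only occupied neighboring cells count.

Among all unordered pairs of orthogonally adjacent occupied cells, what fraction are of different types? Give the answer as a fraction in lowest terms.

2/9

Scan each occupied cell's neighbors to the right and below so each pair is counted once.
Row 0: +(0,1)–+(1,1)= #(0,3)–+(1,3)≠  → 1/2 unlike.
Row 1: +(1,3)–#(1,4)≠  → 1/1 unlike.
Row 2: +(2,0)–+(3,0)= #(2,5)–#(2,6)= #(2,5)–#(3,5)=  → 0/3 unlike.
Row 3: +(3,0)–+(3,1)= +(3,1)–+(3,2)= +(3,2)–+(3,3)=  → 0/3 unlike.
Total adjacent occupied pairs: 9; unlike-type pairs: 2.
2/9 is already in lowest terms.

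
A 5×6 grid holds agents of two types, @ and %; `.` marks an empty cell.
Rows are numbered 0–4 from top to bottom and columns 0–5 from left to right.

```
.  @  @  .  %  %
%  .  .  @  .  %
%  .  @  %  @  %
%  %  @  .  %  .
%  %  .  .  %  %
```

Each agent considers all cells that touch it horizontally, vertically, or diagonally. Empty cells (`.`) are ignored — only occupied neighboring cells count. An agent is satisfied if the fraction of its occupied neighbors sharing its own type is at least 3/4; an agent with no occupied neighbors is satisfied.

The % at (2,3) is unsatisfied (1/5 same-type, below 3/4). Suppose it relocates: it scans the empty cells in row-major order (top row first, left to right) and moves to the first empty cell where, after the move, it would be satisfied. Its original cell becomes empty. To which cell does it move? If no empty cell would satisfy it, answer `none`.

Vacating (2,3). Empty cells in order:
  (0,0): 1/2 same-type → still unsatisfied.
  (0,3): 1/3 same-type → still unsatisfied.
  (1,1): 2/5 same-type → still unsatisfied.
  (1,2): 0/4 same-type → still unsatisfied.
  (1,4): 4/6 same-type → still unsatisfied.
  (2,1): 4/6 same-type → still unsatisfied.
  (3,3): 2/5 same-type → still unsatisfied.
  (3,5): 4/5 same-type → satisfied — stop here.

(3,5)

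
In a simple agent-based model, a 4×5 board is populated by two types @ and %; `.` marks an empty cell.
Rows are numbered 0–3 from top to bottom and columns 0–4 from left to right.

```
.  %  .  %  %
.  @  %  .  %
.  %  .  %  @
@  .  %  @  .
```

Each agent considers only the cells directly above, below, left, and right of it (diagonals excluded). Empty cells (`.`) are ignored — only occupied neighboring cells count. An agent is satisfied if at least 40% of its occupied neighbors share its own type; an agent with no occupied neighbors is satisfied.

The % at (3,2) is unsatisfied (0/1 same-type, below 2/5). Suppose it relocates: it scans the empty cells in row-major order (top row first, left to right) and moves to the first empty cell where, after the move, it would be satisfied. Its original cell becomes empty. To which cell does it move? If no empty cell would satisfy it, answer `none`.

(0,0)

Vacating (3,2). Empty cells in order:
  (0,0): 1/1 same-type → satisfied — stop here.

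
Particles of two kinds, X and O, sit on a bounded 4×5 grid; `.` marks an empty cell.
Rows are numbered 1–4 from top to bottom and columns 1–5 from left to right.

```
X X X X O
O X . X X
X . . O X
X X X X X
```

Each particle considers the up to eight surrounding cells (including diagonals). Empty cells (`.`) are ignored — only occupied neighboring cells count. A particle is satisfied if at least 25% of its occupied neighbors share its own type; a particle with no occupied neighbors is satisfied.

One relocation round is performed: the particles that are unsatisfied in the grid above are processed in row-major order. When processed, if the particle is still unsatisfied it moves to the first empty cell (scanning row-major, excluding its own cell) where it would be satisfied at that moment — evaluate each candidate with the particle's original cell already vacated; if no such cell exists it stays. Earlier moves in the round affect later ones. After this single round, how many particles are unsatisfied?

Initially unsatisfied (in order): (1,5), (2,1), (3,4).
  (1,5): no empty cell satisfies it; stays.
  (2,1): no empty cell satisfies it; stays.
  (3,4): no empty cell satisfies it; stays.
Resulting grid:
X X X X O
O X . X X
X . . O X
X X X X X
Unsatisfied now: (1,5), (2,1), (3,4).

3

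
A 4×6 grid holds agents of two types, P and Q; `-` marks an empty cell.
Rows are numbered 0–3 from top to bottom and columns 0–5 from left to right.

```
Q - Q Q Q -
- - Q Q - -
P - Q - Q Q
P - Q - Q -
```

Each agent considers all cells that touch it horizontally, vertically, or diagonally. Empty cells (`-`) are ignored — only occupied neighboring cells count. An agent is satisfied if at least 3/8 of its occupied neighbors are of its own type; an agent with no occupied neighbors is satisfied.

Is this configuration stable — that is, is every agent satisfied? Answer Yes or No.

Yes

(0,0)Q 0/0 ok
(0,2)Q 3/3 ok
(0,3)Q 4/4 ok
(0,4)Q 2/2 ok
(1,2)Q 4/4 ok
(1,3)Q 6/6 ok
(2,0)P 1/1 ok
(2,2)Q 3/3 ok
(2,4)Q 3/3 ok
(2,5)Q 2/2 ok
(3,0)P 1/1 ok
(3,2)Q 1/1 ok
(3,4)Q 2/2 ok
All meet the threshold, so the configuration is stable.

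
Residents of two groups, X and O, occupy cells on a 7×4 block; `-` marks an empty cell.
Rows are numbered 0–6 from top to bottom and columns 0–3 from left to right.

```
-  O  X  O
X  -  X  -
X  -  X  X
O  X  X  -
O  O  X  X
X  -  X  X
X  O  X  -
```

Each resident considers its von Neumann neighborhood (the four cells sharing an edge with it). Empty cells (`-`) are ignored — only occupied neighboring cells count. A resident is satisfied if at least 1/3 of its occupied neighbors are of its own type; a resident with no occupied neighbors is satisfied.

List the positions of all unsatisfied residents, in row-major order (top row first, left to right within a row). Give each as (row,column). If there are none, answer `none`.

(0,1)O 0/1 unhappy
(0,2)X 1/3 ok
(0,3)O 0/1 unhappy
(1,0)X 1/1 ok
(1,2)X 2/2 ok
(2,0)X 1/2 ok
(2,2)X 3/3 ok
(2,3)X 1/1 ok
(3,0)O 1/3 ok
(3,1)X 1/3 ok
(3,2)X 3/3 ok
(4,0)O 2/3 ok
(4,1)O 1/3 ok
(4,2)X 3/4 ok
(4,3)X 2/2 ok
(5,0)X 1/2 ok
(5,2)X 3/3 ok
(5,3)X 2/2 ok
(6,0)X 1/2 ok
(6,1)O 0/2 unhappy
(6,2)X 1/2 ok

(0,1), (0,3), (6,1)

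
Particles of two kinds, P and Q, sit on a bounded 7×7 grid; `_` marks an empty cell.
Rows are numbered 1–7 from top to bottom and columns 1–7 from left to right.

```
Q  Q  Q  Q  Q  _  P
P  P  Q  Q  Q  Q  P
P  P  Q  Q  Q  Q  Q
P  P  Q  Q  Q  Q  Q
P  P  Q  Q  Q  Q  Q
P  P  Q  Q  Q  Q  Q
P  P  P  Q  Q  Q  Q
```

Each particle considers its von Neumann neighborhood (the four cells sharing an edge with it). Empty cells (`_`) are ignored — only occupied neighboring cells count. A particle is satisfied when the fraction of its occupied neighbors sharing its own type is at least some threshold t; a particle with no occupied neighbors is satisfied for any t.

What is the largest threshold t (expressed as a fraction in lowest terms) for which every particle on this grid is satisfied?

(1,1)Q 1/2
(1,2)Q 2/3
(1,3)Q 3/3
(1,4)Q 3/3
(1,5)Q 2/2
(1,7)P 1/1
(2,1)P 2/3
(2,2)P 2/4
(2,3)Q 3/4
(2,4)Q 4/4
(2,5)Q 4/4
(2,6)Q 2/3
(2,7)P 1/3
(3,1)P 3/3
(3,2)P 3/4
(3,3)Q 3/4
(3,4)Q 4/4
(3,5)Q 4/4
(3,6)Q 4/4
(3,7)Q 2/3
(4,1)P 3/3
(4,2)P 3/4
(4,3)Q 3/4
(4,4)Q 4/4
(4,5)Q 4/4
(4,6)Q 4/4
(4,7)Q 3/3
(5,1)P 3/3
(5,2)P 3/4
(5,3)Q 3/4
(5,4)Q 4/4
(5,5)Q 4/4
(5,6)Q 4/4
(5,7)Q 3/3
(6,1)P 3/3
(6,2)P 3/4
(6,3)Q 2/4
(6,4)Q 4/4
(6,5)Q 4/4
(6,6)Q 4/4
(6,7)Q 3/3
(7,1)P 2/2
(7,2)P 3/3
(7,3)P 1/3
(7,4)Q 2/3
(7,5)Q 3/3
(7,6)Q 3/3
(7,7)Q 2/2
The smallest same-type fraction is 1/3 at (2,7), which reduces to 1/3. Any threshold above that leaves this particle unsatisfied.

1/3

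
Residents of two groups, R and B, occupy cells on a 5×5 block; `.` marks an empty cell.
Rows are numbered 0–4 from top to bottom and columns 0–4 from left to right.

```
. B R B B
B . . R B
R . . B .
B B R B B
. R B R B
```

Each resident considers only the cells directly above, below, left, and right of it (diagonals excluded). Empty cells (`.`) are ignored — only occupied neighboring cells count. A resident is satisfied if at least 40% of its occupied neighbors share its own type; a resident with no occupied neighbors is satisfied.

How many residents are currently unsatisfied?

11

Row 0: (0,1)B 0/1 not · (0,2)R 0/2 not · (0,3)B 1/3 not · (0,4)B 2/2 satisfied
Row 1: (1,0)B 0/1 not · (1,3)R 0/3 not · (1,4)B 1/2 satisfied
Row 2: (2,0)R 0/2 not · (2,3)B 1/2 satisfied
Row 3: (3,0)B 1/2 satisfied · (3,1)B 1/3 not · (3,2)R 0/3 not · (3,3)B 2/4 satisfied · (3,4)B 2/2 satisfied
Row 4: (4,1)R 0/2 not · (4,2)B 0/3 not · (4,3)R 0/3 not · (4,4)B 1/2 satisfied
Unsatisfied: (0,1), (0,2), (0,3), (1,0), (1,3), (2,0), (3,1), (3,2), (4,1), (4,2), (4,3) — 11 in total.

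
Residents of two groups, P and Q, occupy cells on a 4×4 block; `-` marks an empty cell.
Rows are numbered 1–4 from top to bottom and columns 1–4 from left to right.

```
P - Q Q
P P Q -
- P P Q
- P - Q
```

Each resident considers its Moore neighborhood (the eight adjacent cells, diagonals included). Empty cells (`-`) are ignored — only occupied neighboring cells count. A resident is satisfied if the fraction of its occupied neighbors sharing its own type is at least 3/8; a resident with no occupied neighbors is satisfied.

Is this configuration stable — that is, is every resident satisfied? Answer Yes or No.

Yes

(1,1)P 2/2 ok
(1,3)Q 2/3 ok
(1,4)Q 2/2 ok
(2,1)P 3/3 ok
(2,2)P 4/6 ok
(2,3)Q 3/6 ok
(3,2)P 4/5 ok
(3,3)P 3/6 ok
(3,4)Q 2/3 ok
(4,2)P 2/2 ok
(4,4)Q 1/2 ok
All meet the threshold, so the configuration is stable.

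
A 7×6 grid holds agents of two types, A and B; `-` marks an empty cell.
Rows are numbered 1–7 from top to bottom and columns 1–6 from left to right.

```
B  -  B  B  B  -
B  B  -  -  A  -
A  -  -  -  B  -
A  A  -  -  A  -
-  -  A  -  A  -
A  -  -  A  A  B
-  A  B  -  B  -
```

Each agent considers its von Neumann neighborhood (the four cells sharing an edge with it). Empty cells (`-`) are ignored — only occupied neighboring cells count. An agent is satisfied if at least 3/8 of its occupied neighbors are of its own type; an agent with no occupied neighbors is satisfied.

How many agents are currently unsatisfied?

Row 1: (1,1)B 1/1 satisfied · (1,3)B 1/1 satisfied · (1,4)B 2/2 satisfied · (1,5)B 1/2 satisfied
Row 2: (2,1)B 2/3 satisfied · (2,2)B 1/1 satisfied · (2,5)A 0/2 not
Row 3: (3,1)A 1/2 satisfied · (3,5)B 0/2 not
Row 4: (4,1)A 2/2 satisfied · (4,2)A 1/1 satisfied · (4,5)A 1/2 satisfied
Row 5: (5,3)A 0/0 satisfied · (5,5)A 2/2 satisfied
Row 6: (6,1)A 0/0 satisfied · (6,4)A 1/1 satisfied · (6,5)A 2/4 satisfied · (6,6)B 0/1 not
Row 7: (7,2)A 0/1 not · (7,3)B 0/1 not · (7,5)B 0/1 not
Unsatisfied: (2,5), (3,5), (6,6), (7,2), (7,3), (7,5) — 6 in total.

6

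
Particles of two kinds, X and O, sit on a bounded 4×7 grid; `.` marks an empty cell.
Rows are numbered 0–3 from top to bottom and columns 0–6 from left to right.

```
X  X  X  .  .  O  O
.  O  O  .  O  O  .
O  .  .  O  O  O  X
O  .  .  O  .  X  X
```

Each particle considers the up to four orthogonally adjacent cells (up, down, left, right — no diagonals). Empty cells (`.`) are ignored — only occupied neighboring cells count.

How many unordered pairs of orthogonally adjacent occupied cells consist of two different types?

4

Scan each occupied cell's neighbors to the right and below so each pair is counted once.
From row 0: 2 unlike of 6 pairs (running 2/6).
From row 1: 0 unlike of 4 pairs (running 2/10).
From row 2: 2 unlike of 7 pairs (running 4/17).
From row 3: 0 unlike of 1 pairs (running 4/18).
Total adjacent occupied pairs: 18; unlike-type pairs: 4.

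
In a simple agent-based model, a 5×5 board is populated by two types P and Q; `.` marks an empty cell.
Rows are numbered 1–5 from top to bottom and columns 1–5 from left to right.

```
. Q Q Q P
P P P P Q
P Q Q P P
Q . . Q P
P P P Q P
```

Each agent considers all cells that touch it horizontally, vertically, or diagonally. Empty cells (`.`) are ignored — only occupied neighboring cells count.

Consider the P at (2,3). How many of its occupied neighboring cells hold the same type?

Occupied neighbors of (2,3): (1,2)=Q, (1,3)=Q, (1,4)=Q, (2,2)=P, (2,4)=P, (3,2)=Q, (3,3)=Q, (3,4)=P.
Same type (P): 3 of 8.

3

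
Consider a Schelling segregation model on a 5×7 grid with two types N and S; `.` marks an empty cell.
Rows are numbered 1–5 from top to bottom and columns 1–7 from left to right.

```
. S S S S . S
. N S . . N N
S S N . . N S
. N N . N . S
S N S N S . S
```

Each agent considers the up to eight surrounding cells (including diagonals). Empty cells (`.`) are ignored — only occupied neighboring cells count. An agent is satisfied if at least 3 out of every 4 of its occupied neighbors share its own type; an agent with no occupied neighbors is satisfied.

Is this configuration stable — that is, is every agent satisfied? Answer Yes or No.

Row 1: (1,2)S 2/3 ✗ · (1,3)S 3/4 ✓ · (1,4)S 3/3 ✓ · (1,5)S 1/2 ✗ · (1,7)S 0/2 ✗
Row 2: (2,2)N 1/6 ✗ · (2,3)S 4/6 ✗ · (2,6)N 2/5 ✗ · (2,7)N 2/4 ✗
Row 3: (3,1)S 1/3 ✗ · (3,2)S 2/6 ✗ · (3,3)N 3/5 ✗ · (3,6)N 3/5 ✗ · (3,7)S 1/4 ✗
Row 4: (4,2)N 3/7 ✗ · (4,3)N 4/6 ✗ · (4,5)N 2/3 ✗ · (4,7)S 2/3 ✗
Row 5: (5,1)S 0/2 ✗ · (5,2)N 2/4 ✗ · (5,3)S 0/4 ✗ · (5,4)N 2/4 ✗ · (5,5)S 0/2 ✗ · (5,7)S 1/1 ✓
For instance (1,2) has only 2/3 same-type neighbors, below 3/4.

No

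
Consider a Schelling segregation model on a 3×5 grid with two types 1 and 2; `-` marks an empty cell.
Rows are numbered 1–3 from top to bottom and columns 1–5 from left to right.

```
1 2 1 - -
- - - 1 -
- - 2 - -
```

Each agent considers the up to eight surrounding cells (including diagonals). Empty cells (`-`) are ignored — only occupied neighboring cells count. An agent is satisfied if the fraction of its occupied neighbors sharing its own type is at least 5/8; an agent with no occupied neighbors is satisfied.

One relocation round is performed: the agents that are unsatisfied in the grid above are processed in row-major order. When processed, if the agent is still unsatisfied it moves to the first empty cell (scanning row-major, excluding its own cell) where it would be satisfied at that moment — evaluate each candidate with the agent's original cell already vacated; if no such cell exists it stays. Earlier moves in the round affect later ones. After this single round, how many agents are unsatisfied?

0

Initially unsatisfied (in order): (1,1), (1,2), (1,3), (2,4), (3,3).
  (1,1) → (1,4).
  (1,2) → (1,1).
  (1,3): now satisfied by earlier moves; stays.
  (2,4): now satisfied by earlier moves; stays.
  (3,3) → (2,1).
Resulting grid:
2 - 1 1 -
2 - - 1 -
- - - - -
All satisfied now.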